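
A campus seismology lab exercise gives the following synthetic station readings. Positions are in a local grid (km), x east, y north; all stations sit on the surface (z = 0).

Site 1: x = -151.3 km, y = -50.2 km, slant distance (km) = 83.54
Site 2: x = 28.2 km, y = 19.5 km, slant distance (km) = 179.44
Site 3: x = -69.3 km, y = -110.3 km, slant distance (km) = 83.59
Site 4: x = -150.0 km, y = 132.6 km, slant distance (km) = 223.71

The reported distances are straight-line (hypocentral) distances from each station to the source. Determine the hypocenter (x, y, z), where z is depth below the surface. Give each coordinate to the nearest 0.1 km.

(-107.9, -76.9, 66.2)

Each station gives a sphere (x−x_i)² + (y−y_i)² + z² = d_i² (stations at z=0).
Subtracting the Site 1 sphere from Site 2 and Site 3: z² cancels, leaving linear equations in x and y:
359.0 x + 139.4 y = -49456.02
164.0 x − 120.2 y = -8451.51
Solving: x ≈ -107.899, y ≈ -76.904 km (keep extra digits for the depth step; rounded: -107.9, -76.9).
Then from the Site 1 sphere: z² = 83.54² − (x + 151.3)² − (y + 50.2)² with x = -107.899, y = -76.904, so z ≈ 66.198 ≈ 66.2 km.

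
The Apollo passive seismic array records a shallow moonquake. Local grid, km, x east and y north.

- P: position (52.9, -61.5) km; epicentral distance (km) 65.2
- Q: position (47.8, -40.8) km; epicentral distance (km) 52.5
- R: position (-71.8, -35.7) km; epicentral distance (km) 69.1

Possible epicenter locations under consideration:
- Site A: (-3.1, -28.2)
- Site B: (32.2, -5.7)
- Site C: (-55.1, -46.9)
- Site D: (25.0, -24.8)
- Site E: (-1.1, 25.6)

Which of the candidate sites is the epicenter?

For each candidate, compare |candidate − station| to the reported distance:
Site A: residuals P 0.0, Q 0.1, R 0.0 → max 0.1 km
Site B: residuals P 5.7, Q 14.1, R 39.1 → max 39.1 km
Site C: residuals P 43.8, Q 50.6, R 49.0 → max 50.6 km
Site D: residuals P 19.1, Q 24.6, R 28.3 → max 28.3 km
Site E: residuals P 37.3, Q 30.0, R 24.5 → max 37.3 km
Only Site A has all residuals ≈ 0.

Site A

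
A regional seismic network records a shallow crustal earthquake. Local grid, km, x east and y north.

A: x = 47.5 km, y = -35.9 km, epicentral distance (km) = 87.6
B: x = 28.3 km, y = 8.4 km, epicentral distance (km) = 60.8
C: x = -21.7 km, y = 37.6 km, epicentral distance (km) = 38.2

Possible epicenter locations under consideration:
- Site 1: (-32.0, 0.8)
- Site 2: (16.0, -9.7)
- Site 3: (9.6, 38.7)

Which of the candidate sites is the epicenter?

For each candidate, compare |candidate − station| to the reported distance:
Site 1: residuals A 0.0, B 0.0, C 0.0 → max 0.0 km
Site 2: residuals A 46.6, B 38.9, C 22.3 → max 46.6 km
Site 3: residuals A 3.9, B 25.2, C 6.9 → max 25.2 km
Only Site 1 has all residuals ≈ 0.

Site 1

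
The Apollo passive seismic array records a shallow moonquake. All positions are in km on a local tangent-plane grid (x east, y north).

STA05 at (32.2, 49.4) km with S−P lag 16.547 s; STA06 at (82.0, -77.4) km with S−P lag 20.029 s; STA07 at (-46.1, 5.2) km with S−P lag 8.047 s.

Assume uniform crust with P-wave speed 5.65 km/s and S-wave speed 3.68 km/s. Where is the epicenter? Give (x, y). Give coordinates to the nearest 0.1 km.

(-123.8, -29.1)

Distance from S−P lag: d = Δt · v_P v_S / (v_P − v_S) = Δt · (5.65·3.68)/(5.65−3.68) ≈ 10.5543·Δt.
So d_STA05 = 174.64, d_STA06 = 211.39, d_STA07 = 84.93 km.
Circle about each station: (x − 32.2)² + (y − 49.4)² = 174.64²; (x − 82.0)² + (y + 77.4)² = 211.39²; (x + 46.1)² + (y − 5.2)² = 84.93².
Subtracting the STA05 equation from the STA06 and STA07 equations removes the quadratic terms:
99.6 x − 253.6 y = -4949.04
-156.6 x − 88.4 y = 21961.07
Solving the 2×2 system: x ≈ -123.8, y ≈ -29.1 km.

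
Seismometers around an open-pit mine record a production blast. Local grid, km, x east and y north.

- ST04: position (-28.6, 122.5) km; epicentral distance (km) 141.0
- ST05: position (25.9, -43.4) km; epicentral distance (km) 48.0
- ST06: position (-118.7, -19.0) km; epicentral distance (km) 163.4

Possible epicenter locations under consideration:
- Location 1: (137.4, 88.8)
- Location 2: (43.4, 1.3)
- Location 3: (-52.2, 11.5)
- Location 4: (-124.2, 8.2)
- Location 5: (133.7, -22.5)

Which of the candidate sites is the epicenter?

Location 2

For each candidate, compare |candidate − station| to the reported distance:
Location 1: residuals ST04 28.4, ST05 124.9, ST06 114.5 → max 124.9 km
Location 2: residuals ST04 0.0, ST05 0.0, ST06 0.0 → max 0.0 km
Location 3: residuals ST04 27.5, ST05 47.5, ST06 90.2 → max 90.2 km
Location 4: residuals ST04 8.0, ST05 110.7, ST06 135.6 → max 135.6 km
Location 5: residuals ST04 76.6, ST05 61.8, ST06 89.0 → max 89.0 km
Only Location 2 has all residuals ≈ 0.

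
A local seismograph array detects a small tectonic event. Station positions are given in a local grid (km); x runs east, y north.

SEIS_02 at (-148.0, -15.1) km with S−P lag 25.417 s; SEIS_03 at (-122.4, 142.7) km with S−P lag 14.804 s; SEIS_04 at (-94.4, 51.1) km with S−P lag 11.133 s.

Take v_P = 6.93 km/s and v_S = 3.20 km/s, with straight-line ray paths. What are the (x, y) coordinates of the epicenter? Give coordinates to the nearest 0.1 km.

Distance from S−P lag: d = Δt · v_P v_S / (v_P − v_S) = Δt · (6.93·3.20)/(6.93−3.20) ≈ 5.9453·Δt.
So d_SEIS_02 = 151.11, d_SEIS_03 = 88.01, d_SEIS_04 = 66.19 km.
Circle about each station: (x + 148.0)² + (y + 15.1)² = 151.11²; (x + 122.4)² + (y − 142.7)² = 88.01²; (x + 94.4)² + (y − 51.1)² = 66.19².
Subtracting the SEIS_02 equation from the SEIS_03 and SEIS_04 equations removes the quadratic terms:
51.2 x + 315.6 y = 28301.51
107.2 x + 132.4 y = 7843.68
Solving the 2×2 system: x ≈ -47.0, y ≈ 97.3 km.
Check against SEIS_02 (with the unrounded x, y): √((x + 148.0)²+(y + 15.1)²) = 151.11 ≈ 151.11 km. ✓

(-47.0, 97.3)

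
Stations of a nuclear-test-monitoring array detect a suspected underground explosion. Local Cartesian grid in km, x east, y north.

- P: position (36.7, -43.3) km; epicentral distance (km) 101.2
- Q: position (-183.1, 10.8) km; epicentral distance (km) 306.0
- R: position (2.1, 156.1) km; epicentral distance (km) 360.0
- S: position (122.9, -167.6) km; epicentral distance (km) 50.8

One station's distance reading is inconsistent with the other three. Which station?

R

Solve using three stations at a time. Using P, Q, S (subtract circle equations pairwise → linear system) gives (x, y) ≈ (88.4, -130.3).
Distances from that point to each station vs reported:
  P: calculated 101.2 vs reported 101.2 → residual 0.0 km
  Q: calculated 306.0 vs reported 306.0 → residual 0.0 km
  R: calculated 299.1 vs reported 360.0 → residual 60.9 km
  S: calculated 50.8 vs reported 50.8 → residual 0.0 km
P, Q, S are mutually consistent (residuals ≈ 0); R is off by 60.9 km.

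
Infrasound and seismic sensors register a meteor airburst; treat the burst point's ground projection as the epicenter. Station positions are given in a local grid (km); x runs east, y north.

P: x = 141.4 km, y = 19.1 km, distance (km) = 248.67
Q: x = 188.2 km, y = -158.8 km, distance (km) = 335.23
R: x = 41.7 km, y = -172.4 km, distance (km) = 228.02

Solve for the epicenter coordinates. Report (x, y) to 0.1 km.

Circle about each station: (x − 141.4)² + (y − 19.1)² = 248.67²; (x − 188.2)² + (y + 158.8)² = 335.23²; (x − 41.7)² + (y + 172.4)² = 228.02².
Subtracting the P equation from the Q and R equations removes the quadratic terms:
93.6 x − 355.8 y = -10264.47
-199.4 x − 383.0 y = 20945.53
Solving the 2×2 system: x ≈ -106.6, y ≈ 0.8 km.
Check against P (with the unrounded x, y): √((x − 141.4)²+(y − 19.1)²) = 248.67 ≈ 248.67 km. ✓

-106.6 km east, 0.8 km north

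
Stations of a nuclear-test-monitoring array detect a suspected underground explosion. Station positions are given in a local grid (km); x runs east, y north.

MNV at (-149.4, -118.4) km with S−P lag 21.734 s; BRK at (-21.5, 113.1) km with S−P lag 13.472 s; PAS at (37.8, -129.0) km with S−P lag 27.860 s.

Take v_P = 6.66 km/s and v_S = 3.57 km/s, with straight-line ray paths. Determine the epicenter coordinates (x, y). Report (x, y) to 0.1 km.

Distance from S−P lag: d = Δt · v_P v_S / (v_P − v_S) = Δt · (6.66·3.57)/(6.66−3.57) ≈ 7.6946·Δt.
So d_MNV = 167.23, d_BRK = 103.66, d_PAS = 214.37 km.
Circle about each station: (x + 149.4)² + (y + 118.4)² = 167.23²; (x + 21.5)² + (y − 113.1)² = 103.66²; (x − 37.8)² + (y + 129.0)² = 214.37².
Subtracting the MNV equation from the BRK and PAS equations removes the quadratic terms:
255.8 x + 463.0 y = -5864.58
374.4 x − 21.2 y = -36257.70
Solving the 2×2 system: x ≈ -94.6, y ≈ 39.6 km.

x ≈ -94.6 km, y ≈ 39.6 km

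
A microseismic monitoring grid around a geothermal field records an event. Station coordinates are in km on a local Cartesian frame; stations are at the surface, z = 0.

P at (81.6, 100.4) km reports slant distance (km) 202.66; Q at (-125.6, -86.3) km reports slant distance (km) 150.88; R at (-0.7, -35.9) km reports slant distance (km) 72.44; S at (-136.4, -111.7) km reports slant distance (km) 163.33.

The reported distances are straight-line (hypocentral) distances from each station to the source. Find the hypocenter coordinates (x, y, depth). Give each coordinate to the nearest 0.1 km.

x ≈ 16.5 km, y ≈ -84.7 km, depth ≈ 50.7 km

Each station gives a sphere (x−x_i)² + (y−y_i)² + z² = d_i² (stations at z=0).
Subtracting the P sphere from Q and R: z² cancels, leaving linear equations in x and y:
-414.4 x − 373.4 y = 24790.63
-164.6 x − 272.6 y = 20374.10
Solving: x ≈ 16.499, y ≈ -84.702 km (keep extra digits for the depth step; rounded: 16.5, -84.7).
Then from the P sphere: z² = 202.66² − (x − 81.6)² − (y − 100.4)² with x = 16.499, y = -84.702, so z ≈ 50.697 ≈ 50.7 km.
Check against S (with the unrounded solution): distance 163.33 ≈ 163.33 km. ✓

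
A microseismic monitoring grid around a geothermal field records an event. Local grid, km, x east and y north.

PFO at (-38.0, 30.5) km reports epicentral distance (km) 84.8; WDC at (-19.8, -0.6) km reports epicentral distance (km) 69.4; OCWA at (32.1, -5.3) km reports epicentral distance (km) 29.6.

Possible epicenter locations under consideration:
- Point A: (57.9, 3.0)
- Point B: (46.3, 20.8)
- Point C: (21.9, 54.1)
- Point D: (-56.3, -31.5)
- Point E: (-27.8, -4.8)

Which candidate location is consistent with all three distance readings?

For each candidate, compare |candidate − station| to the reported distance:
Point A: residuals PFO 15.0, WDC 8.4, OCWA 2.5 → max 15.0 km
Point B: residuals PFO 0.1, WDC 0.1, OCWA 0.1 → max 0.1 km
Point C: residuals PFO 20.4, WDC 0.6, OCWA 30.7 → max 30.7 km
Point D: residuals PFO 20.2, WDC 21.6, OCWA 62.6 → max 62.6 km
Point E: residuals PFO 48.1, WDC 60.4, OCWA 30.3 → max 60.4 km
Only Point B has all residuals ≈ 0.

Point B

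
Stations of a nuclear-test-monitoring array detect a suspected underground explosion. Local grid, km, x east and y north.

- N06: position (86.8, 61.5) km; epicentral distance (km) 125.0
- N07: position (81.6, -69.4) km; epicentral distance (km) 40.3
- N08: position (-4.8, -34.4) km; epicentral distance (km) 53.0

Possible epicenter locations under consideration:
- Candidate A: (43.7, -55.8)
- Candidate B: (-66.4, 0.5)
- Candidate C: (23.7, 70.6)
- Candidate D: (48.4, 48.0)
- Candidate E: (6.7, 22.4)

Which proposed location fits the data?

Candidate A

For each candidate, compare |candidate − station| to the reported distance:
Candidate A: residuals N06 0.0, N07 0.0, N08 0.0 → max 0.0 km
Candidate B: residuals N06 39.9, N07 123.4, N08 17.8 → max 123.4 km
Candidate C: residuals N06 61.2, N07 111.2, N08 55.8 → max 111.2 km
Candidate D: residuals N06 84.3, N07 81.7, N08 45.1 → max 84.3 km
Candidate E: residuals N06 35.9, N07 78.2, N08 5.0 → max 78.2 km
Only Candidate A has all residuals ≈ 0.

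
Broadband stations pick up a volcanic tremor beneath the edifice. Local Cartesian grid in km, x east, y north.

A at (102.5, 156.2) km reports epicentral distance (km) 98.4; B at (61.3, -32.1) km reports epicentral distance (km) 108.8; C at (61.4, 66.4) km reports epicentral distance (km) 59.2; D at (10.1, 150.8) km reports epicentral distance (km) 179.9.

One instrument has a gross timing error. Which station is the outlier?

Solve using three stations at a time. Using A, B, C (subtract circle equations pairwise → linear system) gives (x, y) ≈ (120.2, 59.4).
Distances from that point to each station vs reported:
  A: calculated 98.4 vs reported 98.4 → residual 0.0 km
  B: calculated 108.8 vs reported 108.8 → residual 0.0 km
  C: calculated 59.2 vs reported 59.2 → residual 0.0 km
  D: calculated 143.1 vs reported 179.9 → residual 36.8 km
A, B, C are mutually consistent (residuals ≈ 0); D is off by 36.8 km.

D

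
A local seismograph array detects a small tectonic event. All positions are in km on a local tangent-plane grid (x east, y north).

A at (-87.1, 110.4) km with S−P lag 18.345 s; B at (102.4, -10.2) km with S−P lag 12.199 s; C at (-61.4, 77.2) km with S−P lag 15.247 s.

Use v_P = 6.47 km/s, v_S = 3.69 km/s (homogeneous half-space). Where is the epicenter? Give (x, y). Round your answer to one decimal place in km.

69.0 km east, 89.1 km north

Distance from S−P lag: d = Δt · v_P v_S / (v_P − v_S) = Δt · (6.47·3.69)/(6.47−3.69) ≈ 8.5879·Δt.
So d_A = 157.54, d_B = 104.76, d_C = 130.94 km.
Circle about each station: (x + 87.1)² + (y − 110.4)² = 157.54²; (x − 102.4)² + (y + 10.2)² = 104.76²; (x + 61.4)² + (y − 77.2)² = 130.94².
Subtracting the A equation from the B and C equations removes the quadratic terms:
379.0 x − 241.2 y = 4659.42
51.4 x − 66.4 y = -2371.20
Solving the 2×2 system: x ≈ 69.0, y ≈ 89.1 km.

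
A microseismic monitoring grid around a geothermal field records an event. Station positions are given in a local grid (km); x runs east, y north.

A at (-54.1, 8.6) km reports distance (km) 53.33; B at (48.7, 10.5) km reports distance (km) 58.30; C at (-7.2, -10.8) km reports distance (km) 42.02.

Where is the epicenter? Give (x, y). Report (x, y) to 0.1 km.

Circle about each station: (x + 54.1)² + (y − 8.6)² = 53.33²; (x − 48.7)² + (y − 10.5)² = 58.30²; (x + 7.2)² + (y + 10.8)² = 42.02².
Subtracting the A equation from the B and C equations removes the quadratic terms:
205.6 x + 3.8 y = -1073.63
93.8 x − 38.8 y = -1753.88
Solving the 2×2 system: x ≈ -5.8, y ≈ 31.2 km.
Check against A (with the unrounded x, y): √((x + 54.1)²+(y − 8.6)²) = 53.32 ≈ 53.33 km. ✓

x ≈ -5.8 km, y ≈ 31.2 km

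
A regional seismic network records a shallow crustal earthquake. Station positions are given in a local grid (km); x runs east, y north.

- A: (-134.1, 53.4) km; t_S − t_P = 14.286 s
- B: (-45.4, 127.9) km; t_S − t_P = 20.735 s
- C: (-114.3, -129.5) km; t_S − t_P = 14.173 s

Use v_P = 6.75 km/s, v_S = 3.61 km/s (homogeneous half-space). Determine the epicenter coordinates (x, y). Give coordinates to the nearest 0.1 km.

-63.4 km east, -32.0 km north

Distance from S−P lag: d = Δt · v_P v_S / (v_P − v_S) = Δt · (6.75·3.61)/(6.75−3.61) ≈ 7.7604·Δt.
So d_A = 110.86, d_B = 160.91, d_C = 109.99 km.
Circle about each station: (x + 134.1)² + (y − 53.4)² = 110.86²; (x + 45.4)² + (y − 127.9)² = 160.91²; (x + 114.3)² + (y + 129.5)² = 109.99².
Subtracting the A equation from the B and C equations removes the quadratic terms:
177.4 x + 149.0 y = -16016.89
39.6 x − 365.8 y = 9192.51
Solving the 2×2 system: x ≈ -63.4, y ≈ -32.0 km.
Check against A (with the unrounded x, y): √((x + 134.1)²+(y − 53.4)²) = 110.85 ≈ 110.86 km. ✓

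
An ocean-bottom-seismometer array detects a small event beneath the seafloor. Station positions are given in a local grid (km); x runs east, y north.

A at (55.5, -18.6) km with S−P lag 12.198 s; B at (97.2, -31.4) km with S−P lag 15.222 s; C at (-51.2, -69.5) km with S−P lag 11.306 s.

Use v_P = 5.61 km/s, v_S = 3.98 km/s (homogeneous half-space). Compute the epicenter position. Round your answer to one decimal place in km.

Distance from S−P lag: d = Δt · v_P v_S / (v_P − v_S) = Δt · (5.61·3.98)/(5.61−3.98) ≈ 13.6980·Δt.
So d_A = 167.09, d_B = 208.51, d_C = 154.87 km.
Circle about each station: (x − 55.5)² + (y + 18.6)² = 167.09²; (x − 97.2)² + (y + 31.4)² = 208.51²; (x + 51.2)² + (y + 69.5)² = 154.87².
Subtracting pairs of circle equations eliminates x²+y² and gives linear equations (the radical axes):
83.4 x − 25.6 y = -8549.76
-213.4 x − 101.8 y = 7959.83
Solving the 2×2 system: x ≈ -77.0, y ≈ 83.2 km.

-77.0 km east, 83.2 km north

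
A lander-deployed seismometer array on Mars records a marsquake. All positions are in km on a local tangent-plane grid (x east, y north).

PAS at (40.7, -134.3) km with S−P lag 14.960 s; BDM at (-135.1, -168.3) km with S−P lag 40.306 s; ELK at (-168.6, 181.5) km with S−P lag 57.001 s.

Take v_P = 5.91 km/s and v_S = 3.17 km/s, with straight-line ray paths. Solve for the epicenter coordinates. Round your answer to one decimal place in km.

x ≈ 124.4 km, y ≈ -75.5 km

Distance from S−P lag: d = Δt · v_P v_S / (v_P − v_S) = Δt · (5.91·3.17)/(5.91−3.17) ≈ 6.8375·Δt.
So d_PAS = 102.29, d_BDM = 275.59, d_ELK = 389.74 km.
Circle about each station: (x − 40.7)² + (y + 134.3)² = 102.29²; (x + 135.1)² + (y + 168.3)² = 275.59²; (x + 168.6)² + (y − 181.5)² = 389.74².
Subtracting pairs of circle equations eliminates x²+y² and gives linear equations (the radical axes):
-351.6 x − 68.0 y = -38602.68
-418.6 x + 631.6 y = -99758.79
Solving the 2×2 system: x ≈ 124.4, y ≈ -75.5 km.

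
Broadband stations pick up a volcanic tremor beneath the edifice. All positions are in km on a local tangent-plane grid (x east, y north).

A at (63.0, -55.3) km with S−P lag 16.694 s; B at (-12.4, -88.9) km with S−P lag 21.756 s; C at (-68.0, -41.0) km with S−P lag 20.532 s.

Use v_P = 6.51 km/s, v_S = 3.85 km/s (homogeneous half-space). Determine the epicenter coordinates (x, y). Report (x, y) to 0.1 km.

Distance from S−P lag: d = Δt · v_P v_S / (v_P − v_S) = Δt · (6.51·3.85)/(6.51−3.85) ≈ 9.4224·Δt.
So d_A = 157.30, d_B = 204.99, d_C = 193.46 km.
Circle about each station: (x − 63.0)² + (y + 55.3)² = 157.30²; (x + 12.4)² + (y + 88.9)² = 204.99²; (x + 68.0)² + (y + 41.0)² = 193.46².
Subtracting the A equation from the B and C equations removes the quadratic terms:
-150.8 x − 67.2 y = -16247.73
-262.0 x + 28.6 y = -13405.57
Solving the 2×2 system: x ≈ 62.3, y ≈ 102.0 km.
Check against A (with the unrounded x, y): √((x − 63.0)²+(y + 55.3)²) = 157.28 ≈ 157.30 km. ✓

x ≈ 62.3 km, y ≈ 102.0 km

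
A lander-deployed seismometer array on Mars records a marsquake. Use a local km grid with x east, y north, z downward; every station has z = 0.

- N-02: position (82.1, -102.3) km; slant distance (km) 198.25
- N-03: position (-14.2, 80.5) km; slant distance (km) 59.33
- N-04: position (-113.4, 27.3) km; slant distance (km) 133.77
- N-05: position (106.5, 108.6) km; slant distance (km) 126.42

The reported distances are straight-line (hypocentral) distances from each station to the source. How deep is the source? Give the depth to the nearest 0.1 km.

Each station gives a sphere (x−x_i)² + (y−y_i)² + z² = d_i² (stations at z=0).
Subtracting the N-02 sphere from N-03 and N-04: z² cancels, leaving linear equations in x and y:
-192.6 x + 365.6 y = 25259.20
-391.0 x + 259.2 y = 17807.80
Solving: x ≈ 0.394, y ≈ 69.297 km (keep extra digits for the depth step; rounded: 0.4, 69.3).
Then from the N-02 sphere: z² = 198.25² − (x − 82.1)² − (y + 102.3)² with x = 0.394, y = 69.297, so z ≈ 56.406 ≈ 56.4 km.
Check against N-05 (with the unrounded solution): distance 126.43 ≈ 126.42 km. ✓

z ≈ 56.4 km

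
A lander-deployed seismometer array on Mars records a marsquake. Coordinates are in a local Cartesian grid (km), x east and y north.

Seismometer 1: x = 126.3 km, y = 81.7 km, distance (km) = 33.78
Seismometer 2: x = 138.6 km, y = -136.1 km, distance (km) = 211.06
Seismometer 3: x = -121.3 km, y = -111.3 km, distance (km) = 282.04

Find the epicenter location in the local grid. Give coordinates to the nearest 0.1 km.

94.5 km east, 70.3 km north

Circle about each station: (x − 126.3)² + (y − 81.7)² = 33.78²; (x − 138.6)² + (y + 136.1)² = 211.06²; (x + 121.3)² + (y + 111.3)² = 282.04².
Subtracting the Seismometer 1 equation from the Seismometer 2 and Seismometer 3 equations removes the quadratic terms:
24.6 x − 435.6 y = -28298.65
-495.2 x − 386.0 y = -73930.67
Solving the 2×2 system: x ≈ 94.5, y ≈ 70.3 km.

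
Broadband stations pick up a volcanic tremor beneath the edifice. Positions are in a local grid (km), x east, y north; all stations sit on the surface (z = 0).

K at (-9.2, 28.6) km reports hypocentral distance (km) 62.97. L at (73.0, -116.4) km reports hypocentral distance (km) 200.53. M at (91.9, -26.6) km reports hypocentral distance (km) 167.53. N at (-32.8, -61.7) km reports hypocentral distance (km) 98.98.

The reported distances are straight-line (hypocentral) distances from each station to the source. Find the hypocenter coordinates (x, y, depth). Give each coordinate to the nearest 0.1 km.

x ≈ -63.7 km, y ≈ 26.9 km, depth ≈ 31.5 km

Each station gives a sphere (x−x_i)² + (y−y_i)² + z² = d_i² (stations at z=0).
Subtracting the K sphere from L and M: z² cancels, leaving linear equations in x and y:
164.4 x − 290.0 y = -18271.70
202.2 x − 110.4 y = -15850.51
Solving: x ≈ -63.709, y ≈ 26.890 km (keep extra digits for the depth step; rounded: -63.7, 26.9).
Then from the K sphere: z² = 62.97² − (x + 9.2)² − (y − 28.6)² with x = -63.709, y = 26.890, so z ≈ 31.481 ≈ 31.5 km.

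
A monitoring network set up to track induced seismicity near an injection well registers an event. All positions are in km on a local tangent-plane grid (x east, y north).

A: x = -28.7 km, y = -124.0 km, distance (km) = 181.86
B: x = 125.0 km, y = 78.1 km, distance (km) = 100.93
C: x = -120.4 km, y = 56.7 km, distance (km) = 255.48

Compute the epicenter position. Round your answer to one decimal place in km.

(122.4, -22.8)

Circle about each station: (x + 28.7)² + (y + 124.0)² = 181.86²; (x − 125.0)² + (y − 78.1)² = 100.93²; (x + 120.4)² + (y − 56.7)² = 255.48².
Subtracting the A equation from the B and C equations removes the quadratic terms:
307.4 x + 404.2 y = 28411.11
-183.4 x + 361.4 y = -30685.61
Solving the 2×2 system: x ≈ 122.4, y ≈ -22.8 km.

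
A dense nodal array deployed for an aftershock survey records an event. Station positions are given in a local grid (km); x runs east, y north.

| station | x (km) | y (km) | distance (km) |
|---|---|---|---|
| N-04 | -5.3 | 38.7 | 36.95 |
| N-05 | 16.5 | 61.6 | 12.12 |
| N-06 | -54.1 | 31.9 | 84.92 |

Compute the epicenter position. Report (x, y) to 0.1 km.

(27.3, 56.1)

Circle about each station: (x + 5.3)² + (y − 38.7)² = 36.95²; (x − 16.5)² + (y − 61.6)² = 12.12²; (x + 54.1)² + (y − 31.9)² = 84.92².
Subtracting the N-04 equation from the N-05 and N-06 equations removes the quadratic terms:
43.6 x + 45.8 y = 3759.44
-97.6 x − 13.6 y = -3427.46
Solving the 2×2 system: x ≈ 27.3, y ≈ 56.1 km.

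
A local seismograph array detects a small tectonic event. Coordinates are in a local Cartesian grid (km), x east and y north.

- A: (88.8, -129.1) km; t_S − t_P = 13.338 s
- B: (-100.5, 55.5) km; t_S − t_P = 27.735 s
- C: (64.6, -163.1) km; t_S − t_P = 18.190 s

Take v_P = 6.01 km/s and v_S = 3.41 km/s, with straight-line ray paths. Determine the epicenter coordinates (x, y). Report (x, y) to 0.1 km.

Distance from S−P lag: d = Δt · v_P v_S / (v_P − v_S) = Δt · (6.01·3.41)/(6.01−3.41) ≈ 7.8823·Δt.
So d_A = 105.13, d_B = 218.62, d_C = 143.38 km.
Circle about each station: (x − 88.8)² + (y + 129.1)² = 105.13²; (x + 100.5)² + (y − 55.5)² = 218.62²; (x − 64.6)² + (y + 163.1)² = 143.38².
Subtracting the A equation from the B and C equations removes the quadratic terms:
-378.6 x + 369.2 y = -48114.14
-48.4 x − 68.0 y = -3282.99
Solving the 2×2 system: x ≈ 102.8, y ≈ -24.9 km.

102.8 km east, -24.9 km north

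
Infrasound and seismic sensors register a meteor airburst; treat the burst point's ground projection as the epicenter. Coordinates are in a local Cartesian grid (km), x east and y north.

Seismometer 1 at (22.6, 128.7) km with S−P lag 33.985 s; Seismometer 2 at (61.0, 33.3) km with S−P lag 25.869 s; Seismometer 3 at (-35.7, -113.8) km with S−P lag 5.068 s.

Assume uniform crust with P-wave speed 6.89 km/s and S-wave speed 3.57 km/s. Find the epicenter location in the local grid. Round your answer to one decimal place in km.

x ≈ -72.1 km, y ≈ -104.6 km

Distance from S−P lag: d = Δt · v_P v_S / (v_P − v_S) = Δt · (6.89·3.57)/(6.89−3.57) ≈ 7.4088·Δt.
So d_Seismometer 1 = 251.79, d_Seismometer 2 = 191.66, d_Seismometer 3 = 37.55 km.
Circle about each station: (x − 22.6)² + (y − 128.7)² = 251.79²; (x − 61.0)² + (y − 33.3)² = 191.66²; (x + 35.7)² + (y + 113.8)² = 37.55².
Subtracting the Seismometer 1 equation from the Seismometer 2 and Seismometer 3 equations removes the quadratic terms:
76.8 x − 190.8 y = 14420.09
-116.6 x − 485.0 y = 59138.68
Solving the 2×2 system: x ≈ -72.1, y ≈ -104.6 km.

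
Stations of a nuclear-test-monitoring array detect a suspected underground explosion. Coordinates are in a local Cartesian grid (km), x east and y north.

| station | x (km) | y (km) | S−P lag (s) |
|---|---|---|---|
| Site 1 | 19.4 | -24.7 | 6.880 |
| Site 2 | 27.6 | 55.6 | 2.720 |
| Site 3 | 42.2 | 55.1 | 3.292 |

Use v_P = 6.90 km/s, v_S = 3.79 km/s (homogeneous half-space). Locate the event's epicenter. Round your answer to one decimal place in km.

Distance from S−P lag: d = Δt · v_P v_S / (v_P − v_S) = Δt · (6.90·3.79)/(6.90−3.79) ≈ 8.4087·Δt.
So d_Site 1 = 57.85, d_Site 2 = 22.87, d_Site 3 = 27.68 km.
Circle about each station: (x − 19.4)² + (y + 24.7)² = 57.85²; (x − 27.6)² + (y − 55.6)² = 22.87²; (x − 42.2)² + (y − 55.1)² = 27.68².
Subtracting the Site 1 equation from the Site 2 and Site 3 equations removes the quadratic terms:
16.4 x + 160.6 y = 5690.26
45.6 x + 159.6 y = 6410.84
Solving the 2×2 system: x ≈ 25.8, y ≈ 32.8 km.

x ≈ 25.8 km, y ≈ 32.8 km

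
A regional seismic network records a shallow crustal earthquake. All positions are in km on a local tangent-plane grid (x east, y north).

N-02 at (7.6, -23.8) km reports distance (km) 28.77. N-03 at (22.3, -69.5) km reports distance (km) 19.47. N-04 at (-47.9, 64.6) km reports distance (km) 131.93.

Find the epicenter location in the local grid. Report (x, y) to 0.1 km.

x ≈ 14.2 km, y ≈ -51.8 km

Circle about each station: (x − 7.6)² + (y + 23.8)² = 28.77²; (x − 22.3)² + (y + 69.5)² = 19.47²; (x + 47.9)² + (y − 64.6)² = 131.93².
Subtracting pairs of circle equations eliminates x²+y² and gives linear equations (the radical axes):
29.4 x − 91.4 y = 5151.97
-111.0 x + 176.8 y = -10734.44
Solving the 2×2 system: x ≈ 14.2, y ≈ -51.8 km.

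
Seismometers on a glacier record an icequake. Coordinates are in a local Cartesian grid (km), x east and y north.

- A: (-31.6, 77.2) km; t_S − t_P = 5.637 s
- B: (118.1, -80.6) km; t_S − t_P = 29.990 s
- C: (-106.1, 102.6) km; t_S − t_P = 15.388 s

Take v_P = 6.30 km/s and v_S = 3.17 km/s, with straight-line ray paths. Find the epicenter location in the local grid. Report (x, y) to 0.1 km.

Distance from S−P lag: d = Δt · v_P v_S / (v_P − v_S) = Δt · (6.30·3.17)/(6.30−3.17) ≈ 6.3805·Δt.
So d_A = 35.97, d_B = 191.35, d_C = 98.18 km.
Circle about each station: (x + 31.6)² + (y − 77.2)² = 35.97²; (x − 118.1)² + (y + 80.6)² = 191.35²; (x + 106.1)² + (y − 102.6)² = 98.18².
Subtracting pairs of circle equations eliminates x²+y² and gives linear equations (the radical axes):
299.4 x − 315.6 y = -21835.41
-149.0 x + 50.8 y = 6480.10
Solving the 2×2 system: x ≈ -29.4, y ≈ 41.3 km.

-29.4 km east, 41.3 km north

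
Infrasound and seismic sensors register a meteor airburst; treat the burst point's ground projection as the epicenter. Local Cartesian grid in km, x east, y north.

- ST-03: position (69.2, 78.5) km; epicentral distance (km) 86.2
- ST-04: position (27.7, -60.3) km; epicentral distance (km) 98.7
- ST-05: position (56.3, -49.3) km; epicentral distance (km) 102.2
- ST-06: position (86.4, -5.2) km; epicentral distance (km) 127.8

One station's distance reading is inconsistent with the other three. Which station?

ST-06

Solve using three stations at a time. Using ST-03, ST-04, ST-05 (subtract circle equations pairwise → linear system) gives (x, y) ≈ (-4.1, 33.1).
Distances from that point to each station vs reported:
  ST-03: calculated 86.2 vs reported 86.2 → residual 0.0 km
  ST-04: calculated 98.7 vs reported 98.7 → residual 0.0 km
  ST-05: calculated 102.2 vs reported 102.2 → residual 0.0 km
  ST-06: calculated 98.3 vs reported 127.8 → residual 29.5 km
ST-03, ST-04, ST-05 are mutually consistent (residuals ≈ 0); ST-06 is off by 29.5 km.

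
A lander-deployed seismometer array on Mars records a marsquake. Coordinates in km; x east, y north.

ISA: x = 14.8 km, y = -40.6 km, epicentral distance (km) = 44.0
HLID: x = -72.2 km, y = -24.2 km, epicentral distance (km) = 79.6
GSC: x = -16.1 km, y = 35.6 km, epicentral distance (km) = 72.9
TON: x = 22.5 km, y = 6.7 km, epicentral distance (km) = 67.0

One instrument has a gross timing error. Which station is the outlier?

HLID

Solve using three stations at a time. Using ISA, GSC, TON (subtract circle equations pairwise → linear system) gives (x, y) ≈ (-29.0, -36.2).
Distances from that point to each station vs reported:
  ISA: calculated 44.1 vs reported 44.0 → residual 0.1 km
  HLID: calculated 44.8 vs reported 79.6 → residual 34.8 km
  GSC: calculated 72.9 vs reported 72.9 → residual 0.0 km
  TON: calculated 67.0 vs reported 67.0 → residual 0.0 km
ISA, GSC, TON are mutually consistent (residuals ≈ 0); HLID is off by 34.8 km.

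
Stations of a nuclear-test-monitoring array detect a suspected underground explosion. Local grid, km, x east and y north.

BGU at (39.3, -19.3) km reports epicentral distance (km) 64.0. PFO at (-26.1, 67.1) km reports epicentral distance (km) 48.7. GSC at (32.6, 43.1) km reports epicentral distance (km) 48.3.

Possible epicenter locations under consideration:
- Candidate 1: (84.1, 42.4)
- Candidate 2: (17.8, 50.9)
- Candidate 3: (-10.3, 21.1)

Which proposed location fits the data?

Candidate 3

For each candidate, compare |candidate − station| to the reported distance:
Candidate 1: residuals BGU 12.2, PFO 64.2, GSC 3.2 → max 64.2 km
Candidate 2: residuals BGU 9.4, PFO 1.9, GSC 31.6 → max 31.6 km
Candidate 3: residuals BGU 0.0, PFO 0.1, GSC 0.1 → max 0.1 km
Only Candidate 3 has all residuals ≈ 0.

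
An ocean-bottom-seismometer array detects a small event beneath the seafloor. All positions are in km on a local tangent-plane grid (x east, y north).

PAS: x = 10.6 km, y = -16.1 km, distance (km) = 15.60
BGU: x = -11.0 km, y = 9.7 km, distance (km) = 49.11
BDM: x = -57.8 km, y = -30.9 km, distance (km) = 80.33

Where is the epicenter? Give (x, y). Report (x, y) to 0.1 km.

Circle about each station: (x − 10.6)² + (y + 16.1)² = 15.60²; (x + 11.0)² + (y − 9.7)² = 49.11²; (x + 57.8)² + (y + 30.9)² = 80.33².
Subtracting the PAS equation from the BGU and BDM equations removes the quadratic terms:
-43.2 x + 51.6 y = -2324.91
-136.8 x − 29.6 y = -2285.47
Solving the 2×2 system: x ≈ 22.4, y ≈ -26.3 km.

(22.4, -26.3)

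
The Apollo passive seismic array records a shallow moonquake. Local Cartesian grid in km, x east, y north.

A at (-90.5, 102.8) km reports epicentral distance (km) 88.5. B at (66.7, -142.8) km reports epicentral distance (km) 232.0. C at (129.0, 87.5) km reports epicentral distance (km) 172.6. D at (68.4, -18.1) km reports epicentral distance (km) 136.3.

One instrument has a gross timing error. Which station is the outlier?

A

Solve using three stations at a time. Using B, C, D (subtract circle equations pairwise → linear system) gives (x, y) ≈ (-42.0, 62.4).
Distances from that point to each station vs reported:
  A: calculated 63.1 vs reported 88.5 → residual 25.4 km
  B: calculated 232.2 vs reported 232.0 → residual 0.2 km
  C: calculated 172.9 vs reported 172.6 → residual 0.3 km
  D: calculated 136.6 vs reported 136.3 → residual 0.3 km
B, C, D are mutually consistent (residuals ≈ 0); A is off by 25.4 km.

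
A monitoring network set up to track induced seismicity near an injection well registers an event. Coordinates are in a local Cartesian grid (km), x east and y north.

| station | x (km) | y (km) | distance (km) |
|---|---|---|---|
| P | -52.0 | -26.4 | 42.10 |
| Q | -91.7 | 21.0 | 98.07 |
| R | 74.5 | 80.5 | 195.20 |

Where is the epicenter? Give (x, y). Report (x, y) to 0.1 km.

x ≈ -51.6 km, y ≈ -68.5 km

Circle about each station: (x + 52.0)² + (y + 26.4)² = 42.10²; (x + 91.7)² + (y − 21.0)² = 98.07²; (x − 74.5)² + (y − 80.5)² = 195.20².
Subtracting pairs of circle equations eliminates x²+y² and gives linear equations (the radical axes):
-79.4 x + 94.8 y = -2396.38
253.0 x + 213.8 y = -27701.09
Solving the 2×2 system: x ≈ -51.6, y ≈ -68.5 km.
Check against P (with the unrounded x, y): √((x + 52.0)²+(y + 26.4)²) = 42.10 ≈ 42.10 km. ✓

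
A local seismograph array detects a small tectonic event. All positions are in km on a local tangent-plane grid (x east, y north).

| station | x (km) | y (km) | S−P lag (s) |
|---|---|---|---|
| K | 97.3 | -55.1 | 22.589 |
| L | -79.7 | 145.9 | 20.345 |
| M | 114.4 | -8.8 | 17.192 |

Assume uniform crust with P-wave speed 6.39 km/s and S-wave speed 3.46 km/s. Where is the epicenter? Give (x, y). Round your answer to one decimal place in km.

Distance from S−P lag: d = Δt · v_P v_S / (v_P − v_S) = Δt · (6.39·3.46)/(6.39−3.46) ≈ 7.5459·Δt.
So d_K = 170.45, d_L = 153.52, d_M = 129.73 km.
Circle about each station: (x − 97.3)² + (y + 55.1)² = 170.45²; (x + 79.7)² + (y − 145.9)² = 153.52²; (x − 114.4)² + (y + 8.8)² = 129.73².
Subtracting pairs of circle equations eliminates x²+y² and gives linear equations (the radical axes):
-354.0 x + 402.0 y = 20620.41
34.2 x + 92.6 y = 12884.83
Solving the 2×2 system: x ≈ 70.3, y ≈ 113.2 km.

70.3 km east, 113.2 km north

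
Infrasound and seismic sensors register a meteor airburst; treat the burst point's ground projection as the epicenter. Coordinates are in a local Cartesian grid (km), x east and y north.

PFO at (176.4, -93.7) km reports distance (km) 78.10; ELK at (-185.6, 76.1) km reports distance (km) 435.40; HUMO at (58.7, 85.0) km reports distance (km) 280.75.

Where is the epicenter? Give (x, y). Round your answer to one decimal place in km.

Circle about each station: (x − 176.4)² + (y + 93.7)² = 78.10²; (x + 185.6)² + (y − 76.1)² = 435.40²; (x − 58.7)² + (y − 85.0)² = 280.75².
Subtracting pairs of circle equations eliminates x²+y² and gives linear equations (the radical axes):
-724.0 x + 339.6 y = -183131.63
-235.4 x + 357.4 y = -101946.91
Solving the 2×2 system: x ≈ 172.4, y ≈ -171.7 km.
Check against PFO (with the unrounded x, y): √((x − 176.4)²+(y + 93.7)²) = 78.09 ≈ 78.10 km. ✓

x ≈ 172.4 km, y ≈ -171.7 km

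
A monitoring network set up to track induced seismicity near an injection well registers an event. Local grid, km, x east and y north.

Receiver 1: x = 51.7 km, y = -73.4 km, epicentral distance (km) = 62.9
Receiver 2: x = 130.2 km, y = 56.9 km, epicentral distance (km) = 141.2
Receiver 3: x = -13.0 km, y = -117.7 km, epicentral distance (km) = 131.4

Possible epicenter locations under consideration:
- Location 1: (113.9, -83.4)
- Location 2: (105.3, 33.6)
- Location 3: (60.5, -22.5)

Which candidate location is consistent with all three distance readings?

For each candidate, compare |candidate − station| to the reported distance:
Location 1: residuals Receiver 1 0.1, Receiver 2 0.0, Receiver 3 0.1 → max 0.1 km
Location 2: residuals Receiver 1 56.8, Receiver 2 107.1, Receiver 3 60.7 → max 107.1 km
Location 3: residuals Receiver 1 11.2, Receiver 2 35.5, Receiver 3 11.1 → max 35.5 km
Only Location 1 has all residuals ≈ 0.

Location 1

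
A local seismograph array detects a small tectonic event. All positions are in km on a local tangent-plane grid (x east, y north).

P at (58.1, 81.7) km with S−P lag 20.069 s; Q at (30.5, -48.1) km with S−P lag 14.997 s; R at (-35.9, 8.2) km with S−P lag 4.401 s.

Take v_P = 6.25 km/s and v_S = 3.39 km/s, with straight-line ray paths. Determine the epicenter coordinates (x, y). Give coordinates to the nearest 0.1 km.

(-68.1, 3.1)

Distance from S−P lag: d = Δt · v_P v_S / (v_P − v_S) = Δt · (6.25·3.39)/(6.25−3.39) ≈ 7.4082·Δt.
So d_P = 148.68, d_Q = 111.10, d_R = 32.60 km.
Circle about each station: (x − 58.1)² + (y − 81.7)² = 148.68²; (x − 30.5)² + (y + 48.1)² = 111.10²; (x + 35.9)² + (y − 8.2)² = 32.60².
Subtracting the P equation from the Q and R equations removes the quadratic terms:
-55.2 x − 259.6 y = 2955.89
-188.0 x − 147.0 y = 12348.53
Solving the 2×2 system: x ≈ -68.1, y ≈ 3.1 km.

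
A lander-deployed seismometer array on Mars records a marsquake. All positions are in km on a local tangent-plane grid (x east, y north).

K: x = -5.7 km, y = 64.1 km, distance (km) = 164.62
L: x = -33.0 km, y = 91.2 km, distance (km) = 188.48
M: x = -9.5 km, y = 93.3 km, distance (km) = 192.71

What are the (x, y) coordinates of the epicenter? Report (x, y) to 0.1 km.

-38.6 km east, -97.2 km north

Circle about each station: (x + 5.7)² + (y − 64.1)² = 164.62²; (x + 33.0)² + (y − 91.2)² = 188.48²; (x + 9.5)² + (y − 93.3)² = 192.71².
Subtracting pairs of circle equations eliminates x²+y² and gives linear equations (the radical axes):
-54.6 x + 54.2 y = -3159.83
-7.6 x + 58.4 y = -5383.56
Solving the 2×2 system: x ≈ -38.6, y ≈ -97.2 km.
Check against K (with the unrounded x, y): √((x + 5.7)²+(y − 64.1)²) = 164.64 ≈ 164.62 km. ✓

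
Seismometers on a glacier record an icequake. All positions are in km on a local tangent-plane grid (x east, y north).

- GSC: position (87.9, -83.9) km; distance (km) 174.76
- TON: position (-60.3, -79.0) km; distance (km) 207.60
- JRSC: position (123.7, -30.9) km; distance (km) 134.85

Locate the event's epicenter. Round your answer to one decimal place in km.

Circle about each station: (x − 87.9)² + (y + 83.9)² = 174.76²; (x + 60.3)² + (y + 79.0)² = 207.60²; (x − 123.7)² + (y + 30.9)² = 134.85².
Subtracting the GSC equation from the TON and JRSC equations removes the quadratic terms:
-296.4 x + 9.8 y = -17445.23
71.6 x + 106.0 y = 13847.42
Solving the 2×2 system: x ≈ 61.8, y ≈ 88.9 km.
Check against GSC (with the unrounded x, y): √((x − 87.9)²+(y + 83.9)²) = 174.76 ≈ 174.76 km. ✓

x ≈ 61.8 km, y ≈ 88.9 km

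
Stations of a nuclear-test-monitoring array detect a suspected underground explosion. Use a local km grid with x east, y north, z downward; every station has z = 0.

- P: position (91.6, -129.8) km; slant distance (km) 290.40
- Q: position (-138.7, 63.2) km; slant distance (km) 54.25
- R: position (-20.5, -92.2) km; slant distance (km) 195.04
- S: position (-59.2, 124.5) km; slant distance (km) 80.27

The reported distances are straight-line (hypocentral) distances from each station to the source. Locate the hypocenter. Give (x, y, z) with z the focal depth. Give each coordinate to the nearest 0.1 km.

Each station gives a sphere (x−x_i)² + (y−y_i)² + z² = d_i² (stations at z=0).
Subtracting the P sphere from Q and R: z² cancels, leaving linear equations in x and y:
-460.6 x + 386.0 y = 79382.43
-224.2 x + 75.2 y = 29974.05
Solving: x ≈ -107.899, y ≈ 76.901 km (keep extra digits for the depth step; rounded: -107.9, 76.9).
Then from the P sphere: z² = 290.40² − (x − 91.6)² − (y + 129.8)² with x = -107.899, y = 76.901, so z ≈ 42.509 ≈ 42.5 km.

x ≈ -107.9 km, y ≈ 76.9 km, depth ≈ 42.5 km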